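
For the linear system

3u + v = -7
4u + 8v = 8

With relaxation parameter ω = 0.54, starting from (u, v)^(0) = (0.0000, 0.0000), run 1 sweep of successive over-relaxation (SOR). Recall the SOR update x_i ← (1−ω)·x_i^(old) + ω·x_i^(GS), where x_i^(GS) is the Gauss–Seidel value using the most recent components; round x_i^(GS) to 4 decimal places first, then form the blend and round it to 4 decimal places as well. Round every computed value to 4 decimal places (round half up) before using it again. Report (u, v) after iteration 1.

(-1.2600, 0.8802)

Iteration 1:
  u: GS value = (-7 - (1)·0.0000) / (3) = -2.3333;  u ← (1−ω)·0.0000 + ω·-2.3333 = -1.2600
  v: GS value = (8 - (4)·-1.2600) / (8) = 1.6300;  v ← (1−ω)·0.0000 + ω·1.6300 = 0.8802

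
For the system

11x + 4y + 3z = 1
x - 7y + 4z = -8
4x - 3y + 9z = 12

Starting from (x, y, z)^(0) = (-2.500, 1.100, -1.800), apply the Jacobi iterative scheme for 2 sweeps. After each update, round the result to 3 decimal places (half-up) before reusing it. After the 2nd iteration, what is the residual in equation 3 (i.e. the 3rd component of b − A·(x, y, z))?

Iteration 1:
  x = (1 - (4)·1.100 - (3)·-1.800) / (11) = 0.182
  y = (-8 - (1)·-2.500 - (4)·-1.800) / (-7) = -0.243
  z = (12 - (4)·-2.500 - (-3)·1.100) / (9) = 2.811
Iteration 2:
  x = (1 - (4)·-0.243 - (3)·2.811) / (11) = -0.587
  y = (-8 - (1)·0.182 - (4)·2.811) / (-7) = 2.775
  z = (12 - (4)·0.182 - (-3)·-0.243) / (9) = 1.171
Residual b − A·x = (-7.156, 7.328, 12.134)

12.134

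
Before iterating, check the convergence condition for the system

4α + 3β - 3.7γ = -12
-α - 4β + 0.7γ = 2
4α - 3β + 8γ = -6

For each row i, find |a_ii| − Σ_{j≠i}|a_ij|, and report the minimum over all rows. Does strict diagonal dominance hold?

row 1: |4| − (3+3.7) = -2.7
row 2: |-4| − (1+0.7) = 2.3
row 3: |8| − (4+3) = 1
minimum over rows = -2.7 → not strictly diagonally dominant

-2.7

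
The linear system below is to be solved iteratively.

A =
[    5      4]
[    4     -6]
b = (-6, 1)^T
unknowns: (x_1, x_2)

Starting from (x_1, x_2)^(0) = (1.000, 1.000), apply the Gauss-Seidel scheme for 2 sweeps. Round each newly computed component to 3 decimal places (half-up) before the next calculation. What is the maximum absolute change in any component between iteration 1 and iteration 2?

Iteration 1:
  x_1 = (-6 - (4)·1.000) / (5) = -2.000
  x_2 = (1 - (4)·-2.000) / (-6) = -1.500
Iteration 2:
  x_1 = (-6 - (4)·-1.500) / (5) = 0.000
  x_2 = (1 - (4)·0.000) / (-6) = -0.167
Change: (2.000, 1.333) → max |·| = 2.000

2.000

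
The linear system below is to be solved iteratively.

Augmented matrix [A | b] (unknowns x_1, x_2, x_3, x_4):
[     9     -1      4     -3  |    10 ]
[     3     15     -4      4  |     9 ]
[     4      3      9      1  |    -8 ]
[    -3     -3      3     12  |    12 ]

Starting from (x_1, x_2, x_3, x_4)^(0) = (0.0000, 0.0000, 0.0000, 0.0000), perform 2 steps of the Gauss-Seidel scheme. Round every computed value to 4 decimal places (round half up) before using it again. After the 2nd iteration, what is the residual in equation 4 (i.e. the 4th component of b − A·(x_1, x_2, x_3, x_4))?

Iteration 1:
  x_1 = (10 - (-1)·0.0000 - (4)·0.0000 - (-3)·0.0000) / (9) = 1.1111
  x_2 = (9 - (3)·1.1111 - (-4)·0.0000 - (4)·0.0000) / (15) = 0.3778
  x_3 = (-8 - (4)·1.1111 - (3)·0.3778 - (1)·0.0000) / (9) = -1.5086
  x_4 = (12 - (-3)·1.1111 - (-3)·0.3778 - (3)·-1.5086) / (12) = 1.7494
Iteration 2:
  x_1 = (10 - (-1)·0.3778 - (4)·-1.5086 - (-3)·1.7494) / (9) = 2.4067
  x_2 = (9 - (3)·2.4067 - (-4)·-1.5086 - (4)·1.7494) / (15) = -0.7501
  x_3 = (-8 - (4)·2.4067 - (3)·-0.7501 - (1)·1.7494) / (9) = -1.9029
  x_4 = (12 - (-3)·2.4067 - (-3)·-0.7501 - (3)·-1.9029) / (12) = 1.8899
Residual b − A·x = (0.8709, -2.1398, -0.1403, -0.0003)

-0.0003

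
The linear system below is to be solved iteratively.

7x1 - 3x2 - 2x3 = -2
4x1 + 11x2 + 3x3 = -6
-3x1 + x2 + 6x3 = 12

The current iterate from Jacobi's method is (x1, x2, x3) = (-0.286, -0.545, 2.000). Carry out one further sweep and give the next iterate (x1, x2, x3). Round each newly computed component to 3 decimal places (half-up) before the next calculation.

(0.052, -0.987, 1.948)

One sweep:
  x1 = (-2 - (-3)·-0.545 - (-2)·2.000) / (7) = 0.052
  x2 = (-6 - (4)·-0.286 - (3)·2.000) / (11) = -0.987
  x3 = (12 - (-3)·-0.286 - (1)·-0.545) / (6) = 1.948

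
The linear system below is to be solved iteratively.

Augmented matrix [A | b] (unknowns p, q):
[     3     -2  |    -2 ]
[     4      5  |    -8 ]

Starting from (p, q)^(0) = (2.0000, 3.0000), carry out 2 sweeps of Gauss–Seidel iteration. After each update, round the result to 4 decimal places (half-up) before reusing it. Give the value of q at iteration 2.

0.3555

Iteration 1:
  p = (-2 - (-2)·3.0000) / (3) = 1.3333
  q = (-8 - (4)·1.3333) / (5) = -2.6666
Iteration 2:
  p = (-2 - (-2)·-2.6666) / (3) = -2.4444
  q = (-8 - (4)·-2.4444) / (5) = 0.3555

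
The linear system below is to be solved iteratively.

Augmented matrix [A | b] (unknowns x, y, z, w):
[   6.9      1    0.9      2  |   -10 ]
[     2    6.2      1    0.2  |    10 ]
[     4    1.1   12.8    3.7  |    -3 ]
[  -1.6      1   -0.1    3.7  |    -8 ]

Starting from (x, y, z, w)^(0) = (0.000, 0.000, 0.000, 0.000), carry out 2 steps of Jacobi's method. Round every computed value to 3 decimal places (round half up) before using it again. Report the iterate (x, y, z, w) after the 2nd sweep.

Iteration 1:
  x = (-10 - (1)·0.000 - (0.9)·0.000 - (2)·0.000) / (6.9) = -1.449
  y = (10 - (2)·0.000 - (1)·0.000 - (0.2)·0.000) / (6.2) = 1.613
  z = (-3 - (4)·0.000 - (1.1)·0.000 - (3.7)·0.000) / (12.8) = -0.234
  w = (-8 - (-1.6)·0.000 - (1)·0.000 - (-0.1)·0.000) / (3.7) = -2.162
Iteration 2:
  x = (-10 - (1)·1.613 - (0.9)·-0.234 - (2)·-2.162) / (6.9) = -1.026
  y = (10 - (2)·-1.449 - (1)·-0.234 - (0.2)·-2.162) / (6.2) = 2.188
  z = (-3 - (4)·-1.449 - (1.1)·1.613 - (3.7)·-2.162) / (12.8) = 0.705
  w = (-8 - (-1.6)·-1.449 - (1)·1.613 - (-0.1)·-0.234) / (3.7) = -3.231

(-1.026, 2.188, 0.705, -3.231)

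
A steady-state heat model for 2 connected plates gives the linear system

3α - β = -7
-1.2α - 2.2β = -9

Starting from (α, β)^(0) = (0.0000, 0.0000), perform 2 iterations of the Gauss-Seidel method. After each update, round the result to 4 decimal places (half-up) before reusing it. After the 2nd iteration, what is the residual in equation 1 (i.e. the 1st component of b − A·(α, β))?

Iteration 1:
  α = (-7 - (-1)·0.0000) / (3) = -2.3333
  β = (-9 - (-1.2)·-2.3333) / (-2.2) = 5.3636
Iteration 2:
  α = (-7 - (-1)·5.3636) / (3) = -0.5455
  β = (-9 - (-1.2)·-0.5455) / (-2.2) = 4.3885
Residual b − A·x = (-0.9750, 0.0001)

-0.9750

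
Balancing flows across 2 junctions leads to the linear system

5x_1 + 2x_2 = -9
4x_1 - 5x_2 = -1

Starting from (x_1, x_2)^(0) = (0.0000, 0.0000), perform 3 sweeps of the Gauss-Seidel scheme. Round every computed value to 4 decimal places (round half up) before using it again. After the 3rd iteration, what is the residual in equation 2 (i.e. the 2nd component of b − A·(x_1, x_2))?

-0.0002

Iteration 1:
  x_1 = (-9 - (2)·0.0000) / (5) = -1.8000
  x_2 = (-1 - (4)·-1.8000) / (-5) = -1.2400
Iteration 2:
  x_1 = (-9 - (2)·-1.2400) / (5) = -1.3040
  x_2 = (-1 - (4)·-1.3040) / (-5) = -0.8432
Iteration 3:
  x_1 = (-9 - (2)·-0.8432) / (5) = -1.4627
  x_2 = (-1 - (4)·-1.4627) / (-5) = -0.9702
Residual b − A·x = (0.2539, -0.0002)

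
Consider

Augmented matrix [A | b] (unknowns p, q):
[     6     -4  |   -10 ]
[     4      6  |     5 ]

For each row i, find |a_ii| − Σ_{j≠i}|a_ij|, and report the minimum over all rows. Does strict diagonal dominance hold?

2

row 1: |6| − (4) = 2
row 2: |6| − (4) = 2
minimum over rows = 2 → strictly diagonally dominant (convergence guaranteed)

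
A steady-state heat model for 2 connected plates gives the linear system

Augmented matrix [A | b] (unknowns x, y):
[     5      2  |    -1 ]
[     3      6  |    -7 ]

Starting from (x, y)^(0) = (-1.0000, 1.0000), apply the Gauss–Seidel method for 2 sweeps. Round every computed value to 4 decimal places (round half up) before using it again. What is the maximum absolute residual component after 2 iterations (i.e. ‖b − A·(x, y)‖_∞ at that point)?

Iteration 1:
  x = (-1 - (2)·1.0000) / (5) = -0.6000
  y = (-7 - (3)·-0.6000) / (6) = -0.8667
Iteration 2:
  x = (-1 - (2)·-0.8667) / (5) = 0.1467
  y = (-7 - (3)·0.1467) / (6) = -1.2400
Residual b − A·x = (0.7465, -0.0001); ∞-norm = 0.7465

0.7465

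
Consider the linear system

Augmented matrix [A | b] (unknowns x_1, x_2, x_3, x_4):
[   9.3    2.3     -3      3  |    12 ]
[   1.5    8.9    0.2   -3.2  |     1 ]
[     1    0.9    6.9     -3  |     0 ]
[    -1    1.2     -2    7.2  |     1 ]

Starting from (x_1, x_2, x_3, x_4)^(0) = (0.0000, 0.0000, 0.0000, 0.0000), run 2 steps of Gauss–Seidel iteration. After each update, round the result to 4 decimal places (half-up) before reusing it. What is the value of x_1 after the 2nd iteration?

Iteration 1:
  x_1 = (12 - (2.3)·0.0000 - (-3)·0.0000 - (3)·0.0000) / (9.3) = 1.2903
  x_2 = (1 - (1.5)·1.2903 - (0.2)·0.0000 - (-3.2)·0.0000) / (8.9) = -0.1051
  x_3 = (0 - (1)·1.2903 - (0.9)·-0.1051 - (-3)·0.0000) / (6.9) = -0.1733
  x_4 = (1 - (-1)·1.2903 - (1.2)·-0.1051 - (-2)·-0.1733) / (7.2) = 0.2875
Iteration 2:
  x_1 = (12 - (2.3)·-0.1051 - (-3)·-0.1733 - (3)·0.2875) / (9.3) = 1.1677
  x_2 = (1 - (1.5)·1.1677 - (0.2)·-0.1733 - (-3.2)·0.2875) / (8.9) = 0.0228
  x_3 = (0 - (1)·1.1677 - (0.9)·0.0228 - (-3)·0.2875) / (6.9) = -0.0472
  x_4 = (1 - (-1)·1.1677 - (1.2)·0.0228 - (-2)·-0.0472) / (7.2) = 0.2842

1.1677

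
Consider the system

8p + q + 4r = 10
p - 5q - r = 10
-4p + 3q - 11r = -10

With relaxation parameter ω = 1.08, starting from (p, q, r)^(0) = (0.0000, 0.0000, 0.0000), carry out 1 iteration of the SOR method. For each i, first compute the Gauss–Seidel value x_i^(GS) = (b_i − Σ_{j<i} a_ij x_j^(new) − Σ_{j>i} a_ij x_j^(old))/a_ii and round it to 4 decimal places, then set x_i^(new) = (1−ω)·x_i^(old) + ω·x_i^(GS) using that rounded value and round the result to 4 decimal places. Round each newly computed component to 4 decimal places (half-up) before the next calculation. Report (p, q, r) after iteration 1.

Iteration 1:
  p: GS value = (10 - (1)·0.0000 - (4)·0.0000) / (8) = 1.2500;  p ← (1−ω)·0.0000 + ω·1.2500 = 1.3500
  q: GS value = (10 - (1)·1.3500 - (-1)·0.0000) / (-5) = -1.7300;  q ← (1−ω)·0.0000 + ω·-1.7300 = -1.8684
  r: GS value = (-10 - (-4)·1.3500 - (3)·-1.8684) / (-11) = -0.0914;  r ← (1−ω)·0.0000 + ω·-0.0914 = -0.0987

(1.3500, -1.8684, -0.0987)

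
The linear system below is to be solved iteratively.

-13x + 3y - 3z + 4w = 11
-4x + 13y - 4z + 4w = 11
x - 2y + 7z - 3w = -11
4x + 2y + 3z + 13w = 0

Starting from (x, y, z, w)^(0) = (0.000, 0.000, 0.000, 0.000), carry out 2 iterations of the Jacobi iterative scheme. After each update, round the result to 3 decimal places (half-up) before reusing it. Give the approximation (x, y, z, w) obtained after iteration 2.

Iteration 1:
  x = (11 - (3)·0.000 - (-3)·0.000 - (4)·0.000) / (-13) = -0.846
  y = (11 - (-4)·0.000 - (-4)·0.000 - (4)·0.000) / (13) = 0.846
  z = (-11 - (1)·0.000 - (-2)·0.000 - (-3)·0.000) / (7) = -1.571
  w = (0 - (4)·0.000 - (2)·0.000 - (3)·0.000) / (13) = 0.000
Iteration 2:
  x = (11 - (3)·0.846 - (-3)·-1.571 - (4)·0.000) / (-13) = -0.288
  y = (11 - (-4)·-0.846 - (-4)·-1.571 - (4)·0.000) / (13) = 0.102
  z = (-11 - (1)·-0.846 - (-2)·0.846 - (-3)·0.000) / (7) = -1.209
  w = (0 - (4)·-0.846 - (2)·0.846 - (3)·-1.571) / (13) = 0.493

(-0.288, 0.102, -1.209, 0.493)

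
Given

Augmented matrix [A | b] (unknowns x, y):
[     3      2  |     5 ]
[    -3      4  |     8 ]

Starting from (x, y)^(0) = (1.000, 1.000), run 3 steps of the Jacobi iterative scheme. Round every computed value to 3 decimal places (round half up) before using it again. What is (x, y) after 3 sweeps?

Iteration 1:
  x = (5 - (2)·1.000) / (3) = 1.000
  y = (8 - (-3)·1.000) / (4) = 2.750
Iteration 2:
  x = (5 - (2)·2.750) / (3) = -0.167
  y = (8 - (-3)·1.000) / (4) = 2.750
Iteration 3:
  x = (5 - (2)·2.750) / (3) = -0.167
  y = (8 - (-3)·-0.167) / (4) = 1.875

(-0.167, 1.875)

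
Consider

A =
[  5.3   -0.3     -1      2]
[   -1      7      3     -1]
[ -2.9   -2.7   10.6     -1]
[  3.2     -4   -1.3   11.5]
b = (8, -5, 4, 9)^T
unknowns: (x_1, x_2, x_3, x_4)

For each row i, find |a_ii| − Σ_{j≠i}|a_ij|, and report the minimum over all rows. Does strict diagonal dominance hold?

row 1: |5.3| − (0.3+1+2) = 2
row 2: |7| − (1+3+1) = 2
row 3: |10.6| − (2.9+2.7+1) = 4
row 4: |11.5| − (3.2+4+1.3) = 3
minimum over rows = 2 → strictly diagonally dominant (convergence guaranteed)

2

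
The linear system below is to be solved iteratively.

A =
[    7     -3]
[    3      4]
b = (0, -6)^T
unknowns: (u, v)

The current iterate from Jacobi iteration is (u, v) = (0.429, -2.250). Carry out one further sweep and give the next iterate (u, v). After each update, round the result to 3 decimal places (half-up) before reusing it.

One sweep:
  u = (0 - (-3)·-2.250) / (7) = -0.964
  v = (-6 - (3)·0.429) / (4) = -1.822

(-0.964, -1.822)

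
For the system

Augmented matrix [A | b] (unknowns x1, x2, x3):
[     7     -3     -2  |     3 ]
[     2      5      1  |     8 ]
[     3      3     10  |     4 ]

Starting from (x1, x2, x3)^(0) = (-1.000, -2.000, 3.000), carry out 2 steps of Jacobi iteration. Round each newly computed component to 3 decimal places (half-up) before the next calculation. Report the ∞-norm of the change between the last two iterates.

1.449

Iteration 1:
  x1 = (3 - (-3)·-2.000 - (-2)·3.000) / (7) = 0.429
  x2 = (8 - (2)·-1.000 - (1)·3.000) / (5) = 1.400
  x3 = (4 - (3)·-1.000 - (3)·-2.000) / (10) = 1.300
Iteration 2:
  x1 = (3 - (-3)·1.400 - (-2)·1.300) / (7) = 1.400
  x2 = (8 - (2)·0.429 - (1)·1.300) / (5) = 1.168
  x3 = (4 - (3)·0.429 - (3)·1.400) / (10) = -0.149
Change: (0.971, -0.232, -1.449) → max |·| = 1.449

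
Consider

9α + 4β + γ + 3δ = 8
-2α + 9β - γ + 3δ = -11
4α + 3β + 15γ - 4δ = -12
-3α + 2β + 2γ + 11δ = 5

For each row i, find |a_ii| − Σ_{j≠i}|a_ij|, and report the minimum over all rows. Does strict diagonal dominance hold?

1

row 1: |9| − (4+1+3) = 1
row 2: |9| − (2+1+3) = 3
row 3: |15| − (4+3+4) = 4
row 4: |11| − (3+2+2) = 4
minimum over rows = 1 → strictly diagonally dominant (convergence guaranteed)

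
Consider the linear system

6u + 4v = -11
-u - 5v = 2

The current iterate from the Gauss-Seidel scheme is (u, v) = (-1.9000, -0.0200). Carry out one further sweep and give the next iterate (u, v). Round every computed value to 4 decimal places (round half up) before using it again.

(-1.8200, -0.0360)

One sweep:
  u = (-11 - (4)·-0.0200) / (6) = -1.8200
  v = (2 - (-1)·-1.8200) / (-5) = -0.0360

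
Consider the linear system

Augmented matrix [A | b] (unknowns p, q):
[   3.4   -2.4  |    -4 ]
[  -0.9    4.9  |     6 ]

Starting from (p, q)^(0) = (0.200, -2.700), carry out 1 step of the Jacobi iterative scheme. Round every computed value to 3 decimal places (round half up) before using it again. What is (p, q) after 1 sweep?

(-3.082, 1.261)

Iteration 1:
  p = (-4 - (-2.4)·-2.700) / (3.4) = -3.082
  q = (6 - (-0.9)·0.200) / (4.9) = 1.261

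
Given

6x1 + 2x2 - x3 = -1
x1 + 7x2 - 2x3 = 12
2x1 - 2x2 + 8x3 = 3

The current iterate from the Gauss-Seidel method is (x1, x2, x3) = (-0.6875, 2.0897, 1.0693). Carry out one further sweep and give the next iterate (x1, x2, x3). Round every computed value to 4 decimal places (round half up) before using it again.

One sweep:
  x1 = (-1 - (2)·2.0897 - (-1)·1.0693) / (6) = -0.6850
  x2 = (12 - (1)·-0.6850 - (-2)·1.0693) / (7) = 2.1177
  x3 = (3 - (2)·-0.6850 - (-2)·2.1177) / (8) = 1.0757

(-0.6850, 2.1177, 1.0757)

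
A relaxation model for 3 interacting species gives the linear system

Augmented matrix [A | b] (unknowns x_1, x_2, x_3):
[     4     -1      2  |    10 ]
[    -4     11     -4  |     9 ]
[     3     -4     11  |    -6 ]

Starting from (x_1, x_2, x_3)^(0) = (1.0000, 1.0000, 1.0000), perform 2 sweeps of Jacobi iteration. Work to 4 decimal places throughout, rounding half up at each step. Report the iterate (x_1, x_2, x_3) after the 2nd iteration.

(3.1136, 1.4711, -0.5971)

Iteration 1:
  x_1 = (10 - (-1)·1.0000 - (2)·1.0000) / (4) = 2.2500
  x_2 = (9 - (-4)·1.0000 - (-4)·1.0000) / (11) = 1.5455
  x_3 = (-6 - (3)·1.0000 - (-4)·1.0000) / (11) = -0.4545
Iteration 2:
  x_1 = (10 - (-1)·1.5455 - (2)·-0.4545) / (4) = 3.1136
  x_2 = (9 - (-4)·2.2500 - (-4)·-0.4545) / (11) = 1.4711
  x_3 = (-6 - (3)·2.2500 - (-4)·1.5455) / (11) = -0.5971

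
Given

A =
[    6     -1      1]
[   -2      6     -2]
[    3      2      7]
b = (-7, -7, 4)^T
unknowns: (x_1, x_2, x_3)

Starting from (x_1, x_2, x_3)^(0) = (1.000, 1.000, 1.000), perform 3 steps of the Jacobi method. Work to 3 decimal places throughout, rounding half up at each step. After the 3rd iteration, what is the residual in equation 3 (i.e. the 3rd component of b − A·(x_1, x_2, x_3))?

Iteration 1:
  x_1 = (-7 - (-1)·1.000 - (1)·1.000) / (6) = -1.167
  x_2 = (-7 - (-2)·1.000 - (-2)·1.000) / (6) = -0.500
  x_3 = (4 - (3)·1.000 - (2)·1.000) / (7) = -0.143
Iteration 2:
  x_1 = (-7 - (-1)·-0.500 - (1)·-0.143) / (6) = -1.226
  x_2 = (-7 - (-2)·-1.167 - (-2)·-0.143) / (6) = -1.603
  x_3 = (4 - (3)·-1.167 - (2)·-0.500) / (7) = 1.214
Iteration 3:
  x_1 = (-7 - (-1)·-1.603 - (1)·1.214) / (6) = -1.636
  x_2 = (-7 - (-2)·-1.226 - (-2)·1.214) / (6) = -1.171
  x_3 = (4 - (3)·-1.226 - (2)·-1.603) / (7) = 1.555
Residual b − A·x = (0.090, -0.136, 0.365)

0.365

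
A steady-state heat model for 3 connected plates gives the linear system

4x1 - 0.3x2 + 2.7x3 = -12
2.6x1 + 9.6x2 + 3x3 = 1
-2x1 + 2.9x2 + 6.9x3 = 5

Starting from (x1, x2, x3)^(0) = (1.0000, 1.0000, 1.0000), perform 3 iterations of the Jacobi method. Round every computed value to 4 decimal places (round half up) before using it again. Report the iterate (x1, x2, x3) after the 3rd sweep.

(-2.8537, 1.0717, -0.6471)

Iteration 1:
  x1 = (-12 - (-0.3)·1.0000 - (2.7)·1.0000) / (4) = -3.6000
  x2 = (1 - (2.6)·1.0000 - (3)·1.0000) / (9.6) = -0.4792
  x3 = (5 - (-2)·1.0000 - (2.9)·1.0000) / (6.9) = 0.5942
Iteration 2:
  x1 = (-12 - (-0.3)·-0.4792 - (2.7)·0.5942) / (4) = -3.4370
  x2 = (1 - (2.6)·-3.6000 - (3)·0.5942) / (9.6) = 0.8935
  x3 = (5 - (-2)·-3.6000 - (2.9)·-0.4792) / (6.9) = -0.1174
Iteration 3:
  x1 = (-12 - (-0.3)·0.8935 - (2.7)·-0.1174) / (4) = -2.8537
  x2 = (1 - (2.6)·-3.4370 - (3)·-0.1174) / (9.6) = 1.0717
  x3 = (5 - (-2)·-3.4370 - (2.9)·0.8935) / (6.9) = -0.6471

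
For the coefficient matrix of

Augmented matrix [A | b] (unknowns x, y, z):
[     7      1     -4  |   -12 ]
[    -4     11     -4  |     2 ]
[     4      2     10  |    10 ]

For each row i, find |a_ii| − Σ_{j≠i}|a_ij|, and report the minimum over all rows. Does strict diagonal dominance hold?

row 1: |7| − (1+4) = 2
row 2: |11| − (4+4) = 3
row 3: |10| − (4+2) = 4
minimum over rows = 2 → strictly diagonally dominant (convergence guaranteed)

2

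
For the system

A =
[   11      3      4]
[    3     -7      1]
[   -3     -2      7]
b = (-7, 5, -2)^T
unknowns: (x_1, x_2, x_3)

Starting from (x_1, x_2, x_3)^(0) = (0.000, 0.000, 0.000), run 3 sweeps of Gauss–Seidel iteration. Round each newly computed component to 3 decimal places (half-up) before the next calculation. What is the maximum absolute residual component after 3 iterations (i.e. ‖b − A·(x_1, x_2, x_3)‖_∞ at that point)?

0.314

Iteration 1:
  x_1 = (-7 - (3)·0.000 - (4)·0.000) / (11) = -0.636
  x_2 = (5 - (3)·-0.636 - (1)·0.000) / (-7) = -0.987
  x_3 = (-2 - (-3)·-0.636 - (-2)·-0.987) / (7) = -0.840
Iteration 2:
  x_1 = (-7 - (3)·-0.987 - (4)·-0.840) / (11) = -0.062
  x_2 = (5 - (3)·-0.062 - (1)·-0.840) / (-7) = -0.861
  x_3 = (-2 - (-3)·-0.062 - (-2)·-0.861) / (7) = -0.558
Iteration 3:
  x_1 = (-7 - (3)·-0.861 - (4)·-0.558) / (11) = -0.199
  x_2 = (5 - (3)·-0.199 - (1)·-0.558) / (-7) = -0.879
  x_3 = (-2 - (-3)·-0.199 - (-2)·-0.879) / (7) = -0.622
Residual b − A·x = (0.314, 0.066, -0.001); ∞-norm = 0.314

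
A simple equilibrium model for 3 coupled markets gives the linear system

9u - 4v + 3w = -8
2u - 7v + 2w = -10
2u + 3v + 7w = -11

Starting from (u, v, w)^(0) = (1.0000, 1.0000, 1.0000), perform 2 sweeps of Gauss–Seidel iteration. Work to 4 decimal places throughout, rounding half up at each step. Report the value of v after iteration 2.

0.9853

Iteration 1:
  u = (-8 - (-4)·1.0000 - (3)·1.0000) / (9) = -0.7778
  v = (-10 - (2)·-0.7778 - (2)·1.0000) / (-7) = 1.4921
  w = (-11 - (2)·-0.7778 - (3)·1.4921) / (7) = -1.9887
Iteration 2:
  u = (-8 - (-4)·1.4921 - (3)·-1.9887) / (9) = 0.4372
  v = (-10 - (2)·0.4372 - (2)·-1.9887) / (-7) = 0.9853
  w = (-11 - (2)·0.4372 - (3)·0.9853) / (7) = -2.1186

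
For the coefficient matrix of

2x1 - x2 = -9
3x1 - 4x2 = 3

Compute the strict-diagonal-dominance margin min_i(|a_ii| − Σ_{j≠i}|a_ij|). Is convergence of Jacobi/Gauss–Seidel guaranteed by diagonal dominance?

1

row 1: |2| − (1) = 1
row 2: |-4| − (3) = 1
minimum over rows = 1 → strictly diagonally dominant (convergence guaranteed)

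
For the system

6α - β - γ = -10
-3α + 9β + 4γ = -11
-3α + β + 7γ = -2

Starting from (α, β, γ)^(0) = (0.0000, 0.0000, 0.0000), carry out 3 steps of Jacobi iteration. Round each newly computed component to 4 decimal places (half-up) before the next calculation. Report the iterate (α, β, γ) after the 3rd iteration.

(-2.0794, -1.4947, -0.8719)

Iteration 1:
  α = (-10 - (-1)·0.0000 - (-1)·0.0000) / (6) = -1.6667
  β = (-11 - (-3)·0.0000 - (4)·0.0000) / (9) = -1.2222
  γ = (-2 - (-3)·0.0000 - (1)·0.0000) / (7) = -0.2857
Iteration 2:
  α = (-10 - (-1)·-1.2222 - (-1)·-0.2857) / (6) = -1.9180
  β = (-11 - (-3)·-1.6667 - (4)·-0.2857) / (9) = -1.6508
  γ = (-2 - (-3)·-1.6667 - (1)·-1.2222) / (7) = -0.8254
Iteration 3:
  α = (-10 - (-1)·-1.6508 - (-1)·-0.8254) / (6) = -2.0794
  β = (-11 - (-3)·-1.9180 - (4)·-0.8254) / (9) = -1.4947
  γ = (-2 - (-3)·-1.9180 - (1)·-1.6508) / (7) = -0.8719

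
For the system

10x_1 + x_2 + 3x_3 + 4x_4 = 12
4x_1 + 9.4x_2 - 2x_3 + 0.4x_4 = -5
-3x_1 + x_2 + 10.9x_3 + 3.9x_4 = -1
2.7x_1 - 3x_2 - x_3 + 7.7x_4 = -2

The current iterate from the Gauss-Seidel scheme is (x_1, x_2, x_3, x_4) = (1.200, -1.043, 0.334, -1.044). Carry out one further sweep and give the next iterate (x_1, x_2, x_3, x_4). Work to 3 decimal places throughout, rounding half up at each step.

(1.622, -1.107, 0.830, -1.152)

One sweep:
  x_1 = (12 - (1)·-1.043 - (3)·0.334 - (4)·-1.044) / (10) = 1.622
  x_2 = (-5 - (4)·1.622 - (-2)·0.334 - (0.4)·-1.044) / (9.4) = -1.107
  x_3 = (-1 - (-3)·1.622 - (1)·-1.107 - (3.9)·-1.044) / (10.9) = 0.830
  x_4 = (-2 - (2.7)·1.622 - (-3)·-1.107 - (-1)·0.830) / (7.7) = -1.152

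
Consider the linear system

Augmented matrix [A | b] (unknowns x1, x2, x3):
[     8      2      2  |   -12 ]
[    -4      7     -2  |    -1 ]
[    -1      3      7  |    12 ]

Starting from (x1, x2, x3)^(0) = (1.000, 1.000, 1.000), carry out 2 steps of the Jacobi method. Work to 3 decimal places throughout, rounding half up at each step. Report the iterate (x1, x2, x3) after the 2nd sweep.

Iteration 1:
  x1 = (-12 - (2)·1.000 - (2)·1.000) / (8) = -2.000
  x2 = (-1 - (-4)·1.000 - (-2)·1.000) / (7) = 0.714
  x3 = (12 - (-1)·1.000 - (3)·1.000) / (7) = 1.429
Iteration 2:
  x1 = (-12 - (2)·0.714 - (2)·1.429) / (8) = -2.036
  x2 = (-1 - (-4)·-2.000 - (-2)·1.429) / (7) = -0.877
  x3 = (12 - (-1)·-2.000 - (3)·0.714) / (7) = 1.123

(-2.036, -0.877, 1.123)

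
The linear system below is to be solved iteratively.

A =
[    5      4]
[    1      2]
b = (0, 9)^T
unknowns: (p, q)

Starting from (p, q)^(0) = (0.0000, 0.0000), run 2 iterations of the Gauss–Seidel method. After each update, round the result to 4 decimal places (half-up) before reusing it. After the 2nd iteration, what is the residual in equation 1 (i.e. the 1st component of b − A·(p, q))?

-7.2000

Iteration 1:
  p = (0 - (4)·0.0000) / (5) = 0.0000
  q = (9 - (1)·0.0000) / (2) = 4.5000
Iteration 2:
  p = (0 - (4)·4.5000) / (5) = -3.6000
  q = (9 - (1)·-3.6000) / (2) = 6.3000
Residual b − A·x = (-7.2000, 0.0000)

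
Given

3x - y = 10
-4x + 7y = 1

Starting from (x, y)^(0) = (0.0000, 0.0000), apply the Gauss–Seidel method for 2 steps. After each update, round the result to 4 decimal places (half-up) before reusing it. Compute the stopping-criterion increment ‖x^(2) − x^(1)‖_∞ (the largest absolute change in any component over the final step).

Iteration 1:
  x = (10 - (-1)·0.0000) / (3) = 3.3333
  y = (1 - (-4)·3.3333) / (7) = 2.0476
Iteration 2:
  x = (10 - (-1)·2.0476) / (3) = 4.0159
  y = (1 - (-4)·4.0159) / (7) = 2.4377
Change: (0.6826, 0.3901) → max |·| = 0.6826

0.6826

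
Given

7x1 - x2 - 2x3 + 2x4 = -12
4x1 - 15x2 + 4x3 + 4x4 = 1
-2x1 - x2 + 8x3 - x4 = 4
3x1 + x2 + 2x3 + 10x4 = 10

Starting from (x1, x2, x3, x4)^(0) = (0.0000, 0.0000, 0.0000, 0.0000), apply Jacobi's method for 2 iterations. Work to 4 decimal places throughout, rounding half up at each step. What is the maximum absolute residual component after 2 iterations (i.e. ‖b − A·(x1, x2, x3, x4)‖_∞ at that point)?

Iteration 1:
  x1 = (-12 - (-1)·0.0000 - (-2)·0.0000 - (2)·0.0000) / (7) = -1.7143
  x2 = (1 - (4)·0.0000 - (4)·0.0000 - (4)·0.0000) / (-15) = -0.0667
  x3 = (4 - (-2)·0.0000 - (-1)·0.0000 - (-1)·0.0000) / (8) = 0.5000
  x4 = (10 - (3)·0.0000 - (1)·0.0000 - (2)·0.0000) / (10) = 1.0000
Iteration 2:
  x1 = (-12 - (-1)·-0.0667 - (-2)·0.5000 - (2)·1.0000) / (7) = -1.8667
  x2 = (1 - (4)·-1.7143 - (4)·0.5000 - (4)·1.0000) / (-15) = -0.1238
  x3 = (4 - (-2)·-1.7143 - (-1)·-0.0667 - (-1)·1.0000) / (8) = 0.1881
  x4 = (10 - (3)·-1.7143 - (1)·-0.0667 - (2)·0.5000) / (10) = 1.4210
Residual b − A·x = (-1.5227, 0.1734, 0.0590, 1.1377); ∞-norm = 1.5227

1.5227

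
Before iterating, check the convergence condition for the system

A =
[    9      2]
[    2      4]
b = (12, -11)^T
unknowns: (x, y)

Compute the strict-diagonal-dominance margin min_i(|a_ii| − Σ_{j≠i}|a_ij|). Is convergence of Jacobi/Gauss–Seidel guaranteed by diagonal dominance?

2

row 1: |9| − (2) = 7
row 2: |4| − (2) = 2
minimum over rows = 2 → strictly diagonally dominant (convergence guaranteed)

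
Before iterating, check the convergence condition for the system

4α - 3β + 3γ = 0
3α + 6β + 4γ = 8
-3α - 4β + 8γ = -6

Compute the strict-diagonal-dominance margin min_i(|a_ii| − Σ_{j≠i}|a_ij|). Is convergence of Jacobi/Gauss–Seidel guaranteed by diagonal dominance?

row 1: |4| − (3+3) = -2
row 2: |6| − (3+4) = -1
row 3: |8| − (3+4) = 1
minimum over rows = -2 → not strictly diagonally dominant

-2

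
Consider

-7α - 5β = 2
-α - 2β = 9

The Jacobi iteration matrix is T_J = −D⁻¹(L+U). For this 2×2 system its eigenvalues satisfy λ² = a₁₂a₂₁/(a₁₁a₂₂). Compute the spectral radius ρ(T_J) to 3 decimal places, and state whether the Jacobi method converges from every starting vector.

a₁₂a₂₁/(a₁₁a₂₂) = (-5)·(-1) / ((-7)·(-2)) = 0.357143
ρ = √|0.357143| = √0.357143 = 0.598
ρ < 1, so Jacobi converges

0.598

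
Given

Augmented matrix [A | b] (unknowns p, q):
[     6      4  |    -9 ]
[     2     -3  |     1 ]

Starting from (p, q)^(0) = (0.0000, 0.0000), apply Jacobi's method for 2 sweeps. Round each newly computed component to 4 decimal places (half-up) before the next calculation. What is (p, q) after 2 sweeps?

Iteration 1:
  p = (-9 - (4)·0.0000) / (6) = -1.5000
  q = (1 - (2)·0.0000) / (-3) = -0.3333
Iteration 2:
  p = (-9 - (4)·-0.3333) / (6) = -1.2778
  q = (1 - (2)·-1.5000) / (-3) = -1.3333

(-1.2778, -1.3333)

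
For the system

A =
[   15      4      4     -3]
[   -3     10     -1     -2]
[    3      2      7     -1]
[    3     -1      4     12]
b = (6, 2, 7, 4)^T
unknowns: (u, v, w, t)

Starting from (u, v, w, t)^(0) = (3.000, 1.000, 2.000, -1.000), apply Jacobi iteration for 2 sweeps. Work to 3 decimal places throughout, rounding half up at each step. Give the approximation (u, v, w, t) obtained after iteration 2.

(0.097, -0.251, 0.800, 0.813)

Iteration 1:
  u = (6 - (4)·1.000 - (4)·2.000 - (-3)·-1.000) / (15) = -0.600
  v = (2 - (-3)·3.000 - (-1)·2.000 - (-2)·-1.000) / (10) = 1.100
  w = (7 - (3)·3.000 - (2)·1.000 - (-1)·-1.000) / (7) = -0.714
  t = (4 - (3)·3.000 - (-1)·1.000 - (4)·2.000) / (12) = -1.000
Iteration 2:
  u = (6 - (4)·1.100 - (4)·-0.714 - (-3)·-1.000) / (15) = 0.097
  v = (2 - (-3)·-0.600 - (-1)·-0.714 - (-2)·-1.000) / (10) = -0.251
  w = (7 - (3)·-0.600 - (2)·1.100 - (-1)·-1.000) / (7) = 0.800
  t = (4 - (3)·-0.600 - (-1)·1.100 - (4)·-0.714) / (12) = 0.813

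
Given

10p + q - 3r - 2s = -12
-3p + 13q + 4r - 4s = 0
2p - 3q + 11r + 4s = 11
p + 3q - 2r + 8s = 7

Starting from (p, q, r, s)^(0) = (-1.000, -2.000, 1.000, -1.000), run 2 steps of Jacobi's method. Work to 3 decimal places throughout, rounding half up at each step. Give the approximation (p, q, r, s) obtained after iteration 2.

Iteration 1:
  p = (-12 - (1)·-2.000 - (-3)·1.000 - (-2)·-1.000) / (10) = -0.900
  q = (0 - (-3)·-1.000 - (4)·1.000 - (-4)·-1.000) / (13) = -0.846
  r = (11 - (2)·-1.000 - (-3)·-2.000 - (4)·-1.000) / (11) = 1.000
  s = (7 - (1)·-1.000 - (3)·-2.000 - (-2)·1.000) / (8) = 2.000
Iteration 2:
  p = (-12 - (1)·-0.846 - (-3)·1.000 - (-2)·2.000) / (10) = -0.415
  q = (0 - (-3)·-0.900 - (4)·1.000 - (-4)·2.000) / (13) = 0.100
  r = (11 - (2)·-0.900 - (-3)·-0.846 - (4)·2.000) / (11) = 0.206
  s = (7 - (1)·-0.900 - (3)·-0.846 - (-2)·1.000) / (8) = 1.555

(-0.415, 0.100, 0.206, 1.555)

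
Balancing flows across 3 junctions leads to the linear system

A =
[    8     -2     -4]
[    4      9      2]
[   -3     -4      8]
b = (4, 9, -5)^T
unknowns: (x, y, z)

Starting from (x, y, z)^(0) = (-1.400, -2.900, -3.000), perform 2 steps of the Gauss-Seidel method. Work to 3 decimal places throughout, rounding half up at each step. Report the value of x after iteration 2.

Iteration 1:
  x = (4 - (-2)·-2.900 - (-4)·-3.000) / (8) = -1.725
  y = (9 - (4)·-1.725 - (2)·-3.000) / (9) = 2.433
  z = (-5 - (-3)·-1.725 - (-4)·2.433) / (8) = -0.055
Iteration 2:
  x = (4 - (-2)·2.433 - (-4)·-0.055) / (8) = 1.081
  y = (9 - (4)·1.081 - (2)·-0.055) / (9) = 0.532
  z = (-5 - (-3)·1.081 - (-4)·0.532) / (8) = 0.046

1.081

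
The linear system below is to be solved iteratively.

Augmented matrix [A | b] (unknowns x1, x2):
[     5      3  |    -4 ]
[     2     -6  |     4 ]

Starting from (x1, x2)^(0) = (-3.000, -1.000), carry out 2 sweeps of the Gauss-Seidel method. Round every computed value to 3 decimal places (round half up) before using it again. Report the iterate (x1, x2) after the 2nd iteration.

Iteration 1:
  x1 = (-4 - (3)·-1.000) / (5) = -0.200
  x2 = (4 - (2)·-0.200) / (-6) = -0.733
Iteration 2:
  x1 = (-4 - (3)·-0.733) / (5) = -0.360
  x2 = (4 - (2)·-0.360) / (-6) = -0.787

(-0.360, -0.787)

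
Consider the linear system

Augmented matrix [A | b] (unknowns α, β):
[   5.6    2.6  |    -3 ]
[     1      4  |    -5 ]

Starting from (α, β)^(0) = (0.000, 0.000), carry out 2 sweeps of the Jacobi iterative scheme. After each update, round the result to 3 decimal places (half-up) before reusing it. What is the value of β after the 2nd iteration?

-1.116

Iteration 1:
  α = (-3 - (2.6)·0.000) / (5.6) = -0.536
  β = (-5 - (1)·0.000) / (4) = -1.250
Iteration 2:
  α = (-3 - (2.6)·-1.250) / (5.6) = 0.045
  β = (-5 - (1)·-0.536) / (4) = -1.116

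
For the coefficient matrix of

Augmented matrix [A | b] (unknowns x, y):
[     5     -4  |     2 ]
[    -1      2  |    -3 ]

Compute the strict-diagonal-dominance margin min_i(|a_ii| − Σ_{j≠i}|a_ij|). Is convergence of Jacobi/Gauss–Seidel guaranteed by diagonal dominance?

1

row 1: |5| − (4) = 1
row 2: |2| − (1) = 1
minimum over rows = 1 → strictly diagonally dominant (convergence guaranteed)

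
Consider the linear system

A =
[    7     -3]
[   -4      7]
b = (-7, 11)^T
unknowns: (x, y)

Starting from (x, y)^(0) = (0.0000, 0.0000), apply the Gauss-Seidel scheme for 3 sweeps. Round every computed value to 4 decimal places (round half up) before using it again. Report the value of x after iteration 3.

Iteration 1:
  x = (-7 - (-3)·0.0000) / (7) = -1.0000
  y = (11 - (-4)·-1.0000) / (7) = 1.0000
Iteration 2:
  x = (-7 - (-3)·1.0000) / (7) = -0.5714
  y = (11 - (-4)·-0.5714) / (7) = 1.2449
Iteration 3:
  x = (-7 - (-3)·1.2449) / (7) = -0.4665
  y = (11 - (-4)·-0.4665) / (7) = 1.3049

-0.4665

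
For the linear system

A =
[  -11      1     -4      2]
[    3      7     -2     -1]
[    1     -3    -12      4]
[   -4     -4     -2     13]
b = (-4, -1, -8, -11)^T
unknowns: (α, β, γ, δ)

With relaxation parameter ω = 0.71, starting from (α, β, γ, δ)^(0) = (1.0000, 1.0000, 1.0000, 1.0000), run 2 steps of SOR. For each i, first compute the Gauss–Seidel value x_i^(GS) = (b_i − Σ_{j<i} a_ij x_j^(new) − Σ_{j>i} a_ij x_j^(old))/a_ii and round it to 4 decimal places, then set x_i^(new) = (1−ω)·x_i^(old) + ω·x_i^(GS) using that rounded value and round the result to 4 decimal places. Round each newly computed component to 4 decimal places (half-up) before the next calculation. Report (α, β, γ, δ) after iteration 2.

(0.1679, 0.1415, 0.7330, -0.4601)

Iteration 1:
  α: GS value = (-4 - (1)·1.0000 - (-4)·1.0000 - (2)·1.0000) / (-11) = 0.2727;  α ← (1−ω)·1.0000 + ω·0.2727 = 0.4836
  β: GS value = (-1 - (3)·0.4836 - (-2)·1.0000 - (-1)·1.0000) / (7) = 0.0785;  β ← (1−ω)·1.0000 + ω·0.0785 = 0.3457
  γ: GS value = (-8 - (1)·0.4836 - (-3)·0.3457 - (4)·1.0000) / (-12) = 0.9539;  γ ← (1−ω)·1.0000 + ω·0.9539 = 0.9673
  δ: GS value = (-11 - (-4)·0.4836 - (-4)·0.3457 - (-2)·0.9673) / (13) = -0.4422;  δ ← (1−ω)·1.0000 + ω·-0.4422 = -0.0240
Iteration 2:
  α: GS value = (-4 - (1)·0.3457 - (-4)·0.9673 - (2)·-0.0240) / (-11) = 0.0390;  α ← (1−ω)·0.4836 + ω·0.0390 = 0.1679
  β: GS value = (-1 - (3)·0.1679 - (-2)·0.9673 - (-1)·-0.0240) / (7) = 0.0581;  β ← (1−ω)·0.3457 + ω·0.0581 = 0.1415
  γ: GS value = (-8 - (1)·0.1679 - (-3)·0.1415 - (4)·-0.0240) / (-12) = 0.6373;  γ ← (1−ω)·0.9673 + ω·0.6373 = 0.7330
  δ: GS value = (-11 - (-4)·0.1679 - (-4)·0.1415 - (-2)·0.7330) / (13) = -0.6382;  δ ← (1−ω)·-0.0240 + ω·-0.6382 = -0.4601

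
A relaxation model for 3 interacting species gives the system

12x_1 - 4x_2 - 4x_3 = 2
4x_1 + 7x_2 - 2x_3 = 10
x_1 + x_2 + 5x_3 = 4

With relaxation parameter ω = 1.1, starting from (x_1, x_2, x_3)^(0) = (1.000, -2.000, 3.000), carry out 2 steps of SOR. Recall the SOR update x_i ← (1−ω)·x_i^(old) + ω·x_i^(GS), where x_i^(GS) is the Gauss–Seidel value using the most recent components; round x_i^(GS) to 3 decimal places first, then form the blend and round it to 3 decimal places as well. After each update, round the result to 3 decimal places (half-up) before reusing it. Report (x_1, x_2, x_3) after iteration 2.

Iteration 1:
  x_1: GS value = (2 - (-4)·-2.000 - (-4)·3.000) / (12) = 0.500;  x_1 ← (1−ω)·1.000 + ω·0.500 = 0.450
  x_2: GS value = (10 - (4)·0.450 - (-2)·3.000) / (7) = 2.029;  x_2 ← (1−ω)·-2.000 + ω·2.029 = 2.432
  x_3: GS value = (4 - (1)·0.450 - (1)·2.432) / (5) = 0.224;  x_3 ← (1−ω)·3.000 + ω·0.224 = -0.054
Iteration 2:
  x_1: GS value = (2 - (-4)·2.432 - (-4)·-0.054) / (12) = 0.959;  x_1 ← (1−ω)·0.450 + ω·0.959 = 1.010
  x_2: GS value = (10 - (4)·1.010 - (-2)·-0.054) / (7) = 0.836;  x_2 ← (1−ω)·2.432 + ω·0.836 = 0.676
  x_3: GS value = (4 - (1)·1.010 - (1)·0.676) / (5) = 0.463;  x_3 ← (1−ω)·-0.054 + ω·0.463 = 0.515

(1.010, 0.676, 0.515)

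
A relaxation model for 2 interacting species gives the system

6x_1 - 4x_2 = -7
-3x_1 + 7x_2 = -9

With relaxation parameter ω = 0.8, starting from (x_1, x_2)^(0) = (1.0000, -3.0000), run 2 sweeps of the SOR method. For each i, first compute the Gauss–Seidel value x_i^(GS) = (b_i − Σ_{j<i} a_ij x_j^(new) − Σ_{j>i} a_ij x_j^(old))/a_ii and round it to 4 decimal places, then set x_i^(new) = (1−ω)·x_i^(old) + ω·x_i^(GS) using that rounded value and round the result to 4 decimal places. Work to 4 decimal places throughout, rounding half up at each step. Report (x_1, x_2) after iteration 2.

Iteration 1:
  x_1: GS value = (-7 - (-4)·-3.0000) / (6) = -3.1667;  x_1 ← (1−ω)·1.0000 + ω·-3.1667 = -2.3334
  x_2: GS value = (-9 - (-3)·-2.3334) / (7) = -2.2857;  x_2 ← (1−ω)·-3.0000 + ω·-2.2857 = -2.4286
Iteration 2:
  x_1: GS value = (-7 - (-4)·-2.4286) / (6) = -2.7857;  x_1 ← (1−ω)·-2.3334 + ω·-2.7857 = -2.6952
  x_2: GS value = (-9 - (-3)·-2.6952) / (7) = -2.4408;  x_2 ← (1−ω)·-2.4286 + ω·-2.4408 = -2.4384

(-2.6952, -2.4384)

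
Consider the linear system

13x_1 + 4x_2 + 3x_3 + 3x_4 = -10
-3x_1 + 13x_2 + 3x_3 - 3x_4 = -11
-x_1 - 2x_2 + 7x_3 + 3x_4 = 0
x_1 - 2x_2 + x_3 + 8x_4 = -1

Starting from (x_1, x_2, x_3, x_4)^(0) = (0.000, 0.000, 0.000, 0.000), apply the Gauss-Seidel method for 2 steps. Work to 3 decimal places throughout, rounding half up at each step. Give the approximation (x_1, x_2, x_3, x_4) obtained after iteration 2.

(-0.307, -0.878, -0.194, -0.282)

Iteration 1:
  x_1 = (-10 - (4)·0.000 - (3)·0.000 - (3)·0.000) / (13) = -0.769
  x_2 = (-11 - (-3)·-0.769 - (3)·0.000 - (-3)·0.000) / (13) = -1.024
  x_3 = (0 - (-1)·-0.769 - (-2)·-1.024 - (3)·0.000) / (7) = -0.402
  x_4 = (-1 - (1)·-0.769 - (-2)·-1.024 - (1)·-0.402) / (8) = -0.235
Iteration 2:
  x_1 = (-10 - (4)·-1.024 - (3)·-0.402 - (3)·-0.235) / (13) = -0.307
  x_2 = (-11 - (-3)·-0.307 - (3)·-0.402 - (-3)·-0.235) / (13) = -0.878
  x_3 = (0 - (-1)·-0.307 - (-2)·-0.878 - (3)·-0.235) / (7) = -0.194
  x_4 = (-1 - (1)·-0.307 - (-2)·-0.878 - (1)·-0.194) / (8) = -0.282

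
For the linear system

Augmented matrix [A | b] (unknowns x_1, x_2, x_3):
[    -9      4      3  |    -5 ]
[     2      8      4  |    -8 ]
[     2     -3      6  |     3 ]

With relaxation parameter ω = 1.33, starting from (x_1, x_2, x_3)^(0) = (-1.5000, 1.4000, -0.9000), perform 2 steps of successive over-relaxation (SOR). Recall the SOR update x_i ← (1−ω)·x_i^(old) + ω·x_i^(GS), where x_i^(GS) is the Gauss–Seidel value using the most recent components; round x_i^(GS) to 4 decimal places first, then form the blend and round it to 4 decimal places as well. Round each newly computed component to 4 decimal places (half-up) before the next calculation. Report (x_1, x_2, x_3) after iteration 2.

Iteration 1:
  x_1: GS value = (-5 - (4)·1.4000 - (3)·-0.9000) / (-9) = 0.8778;  x_1 ← (1−ω)·-1.5000 + ω·0.8778 = 1.6625
  x_2: GS value = (-8 - (2)·1.6625 - (4)·-0.9000) / (8) = -0.9656;  x_2 ← (1−ω)·1.4000 + ω·-0.9656 = -1.7462
  x_3: GS value = (3 - (2)·1.6625 - (-3)·-1.7462) / (6) = -0.9273;  x_3 ← (1−ω)·-0.9000 + ω·-0.9273 = -0.9363
Iteration 2:
  x_1: GS value = (-5 - (4)·-1.7462 - (3)·-0.9363) / (-9) = -0.5326;  x_1 ← (1−ω)·1.6625 + ω·-0.5326 = -1.2570
  x_2: GS value = (-8 - (2)·-1.2570 - (4)·-0.9363) / (8) = -0.2176;  x_2 ← (1−ω)·-1.7462 + ω·-0.2176 = 0.2868
  x_3: GS value = (3 - (2)·-1.2570 - (-3)·0.2868) / (6) = 1.0624;  x_3 ← (1−ω)·-0.9363 + ω·1.0624 = 1.7220

(-1.2570, 0.2868, 1.7220)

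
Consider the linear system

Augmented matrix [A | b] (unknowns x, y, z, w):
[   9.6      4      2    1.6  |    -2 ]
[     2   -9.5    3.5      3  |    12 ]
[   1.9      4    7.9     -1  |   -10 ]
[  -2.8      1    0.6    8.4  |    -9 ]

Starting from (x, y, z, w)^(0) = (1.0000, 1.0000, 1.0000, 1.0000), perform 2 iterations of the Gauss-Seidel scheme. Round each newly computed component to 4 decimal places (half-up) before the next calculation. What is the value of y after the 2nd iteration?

-1.7576

Iteration 1:
  x = (-2 - (4)·1.0000 - (2)·1.0000 - (1.6)·1.0000) / (9.6) = -1.0000
  y = (12 - (2)·-1.0000 - (3.5)·1.0000 - (3)·1.0000) / (-9.5) = -0.7895
  z = (-10 - (1.9)·-1.0000 - (4)·-0.7895 - (-1)·1.0000) / (7.9) = -0.4990
  w = (-9 - (-2.8)·-1.0000 - (1)·-0.7895 - (0.6)·-0.4990) / (8.4) = -1.2751
Iteration 2:
  x = (-2 - (4)·-0.7895 - (2)·-0.4990 - (1.6)·-1.2751) / (9.6) = 0.4371
  y = (12 - (2)·0.4371 - (3.5)·-0.4990 - (3)·-1.2751) / (-9.5) = -1.7576
  z = (-10 - (1.9)·0.4371 - (4)·-1.7576 - (-1)·-1.2751) / (7.9) = -0.6424
  w = (-9 - (-2.8)·0.4371 - (1)·-1.7576 - (0.6)·-0.6424) / (8.4) = -0.6706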